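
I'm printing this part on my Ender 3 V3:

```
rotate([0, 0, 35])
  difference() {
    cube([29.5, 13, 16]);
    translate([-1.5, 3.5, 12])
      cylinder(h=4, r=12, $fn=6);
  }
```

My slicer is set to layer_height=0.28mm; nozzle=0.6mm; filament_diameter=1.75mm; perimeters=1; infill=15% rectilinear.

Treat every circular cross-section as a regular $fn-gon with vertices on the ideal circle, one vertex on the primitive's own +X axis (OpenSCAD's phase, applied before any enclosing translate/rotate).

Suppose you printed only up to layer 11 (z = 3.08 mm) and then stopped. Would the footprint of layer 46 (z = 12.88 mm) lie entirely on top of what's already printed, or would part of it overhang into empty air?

Compare the two slices. At z = 3.08: the 29.5×13 cube contributes its full rectangle (area 383.50 mm²); the cylinder at (-1.5, 3.5) does not reach this height (z outside [12, 16]); Taking the first minus the rest: none of the subtracted shapes is present at this height, so the 29.5×13 cube is unchanged — area = 383.50 mm²; (whole slice rotated 35° about Z — lengths, areas and connectivity unchanged). At z = 12.88: the cube (footprint 29.5×13) is included at this height (area 383.50 mm²); the cylinder at (-1.5, 3.5): section is a regular 6-gon, circumradius r=12 (area = (6/2)·12.000²·sin(360°/6) = 374.12 mm²); Taking the first minus the rest: starting from the 29.5×13 cube (383.50 mm²), the r=12 cylinder at (-1.5, 3.5) partially overlaps it — only the 106.91 mm² overlap (of its 374.12 mm²) is removed, clipping the outline — area = 276.59 mm²; (whole slice rotated 35° about Z — lengths, areas and connectivity unchanged). Checking containment: the cross-section at z = 12.88 is a subset of the cross-section at z = 3.08.

entirely on top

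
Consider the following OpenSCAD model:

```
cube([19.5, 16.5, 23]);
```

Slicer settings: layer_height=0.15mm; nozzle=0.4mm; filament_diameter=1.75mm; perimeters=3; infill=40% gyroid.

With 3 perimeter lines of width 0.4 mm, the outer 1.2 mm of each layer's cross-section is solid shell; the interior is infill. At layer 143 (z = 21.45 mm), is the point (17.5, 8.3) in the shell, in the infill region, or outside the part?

infill

At z = 21.45 mm: the 19.5×16.5 cube contributes its full rectangle. Overall, the cross-section is a single solid region. The nearest boundary edge runs (19.50, 0.00)→(19.50, 16.50); distance from the point to it = 2.00 mm. The point is inside the cross-section and 2.00 mm from the nearest boundary — more than the 1.2 mm shell width (3 × 0.4), so it's in the infill interior.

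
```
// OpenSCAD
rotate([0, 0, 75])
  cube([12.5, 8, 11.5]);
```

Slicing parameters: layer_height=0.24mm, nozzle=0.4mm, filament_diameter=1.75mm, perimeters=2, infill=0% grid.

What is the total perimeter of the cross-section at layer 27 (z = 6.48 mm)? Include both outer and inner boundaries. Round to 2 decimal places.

41.00 mm

At z = 6.48 mm: the 12.5×8 cube contributes its full rectangle (perimeter 41.00 mm); (rotated 75° about Z; rotation is an isometry so areas/perimeters/island counts are preserved). Overall, the cross-section is a single solid region. Total boundary length (outer) = 41.00 mm.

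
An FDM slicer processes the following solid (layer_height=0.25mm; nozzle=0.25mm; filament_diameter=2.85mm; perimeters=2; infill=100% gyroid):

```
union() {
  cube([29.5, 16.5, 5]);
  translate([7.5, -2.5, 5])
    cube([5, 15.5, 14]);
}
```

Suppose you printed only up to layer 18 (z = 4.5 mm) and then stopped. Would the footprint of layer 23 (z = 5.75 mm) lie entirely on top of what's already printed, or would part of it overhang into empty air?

Compare the two slices. At z = 4.5: the cube is present — its section is the full 29.5×16.5 rectangle (area 486.75 mm²); the cube at (7.5, -2.5) does not reach this height (z outside [5, 19]); Combining (union): only the 29.5×16.5 cube is present, so the union is just that shape — area = 486.75 mm². At z = 5.75: the cube is absent (z outside [0, 5]); the cube at (7.5, -2.5) is present — its section is the full 5×15.5 rectangle (area 77.50 mm²); Merging all regions: only the 5×15.5 cube at (7.5, -2.5) is present, so the union is just that shape — area = 77.50 mm². Checking containment: at z = 5.75 the cross-section extends beyond the z = 4.5 cross-section by about 12.50 mm².

part overhangs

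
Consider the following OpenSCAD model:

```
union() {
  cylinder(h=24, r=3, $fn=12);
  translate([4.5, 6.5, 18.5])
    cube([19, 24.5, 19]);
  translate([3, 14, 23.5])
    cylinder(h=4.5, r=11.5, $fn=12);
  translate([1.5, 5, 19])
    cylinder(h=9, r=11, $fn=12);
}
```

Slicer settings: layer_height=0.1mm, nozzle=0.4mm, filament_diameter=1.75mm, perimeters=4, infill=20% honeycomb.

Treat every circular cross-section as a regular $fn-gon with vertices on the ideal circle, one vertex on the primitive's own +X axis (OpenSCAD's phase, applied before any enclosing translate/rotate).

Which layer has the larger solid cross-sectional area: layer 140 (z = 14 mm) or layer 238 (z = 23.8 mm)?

layer 238 (z = 23.8 mm)

Layer 140 (z = 14): the cylinder: section is a regular 12-gon, circumradius r=3 (area = (12/2)·3.000²·sin(360°/12) = 27.00 mm²); the cube at (4.5, 6.5) is not intersected at this z (z outside [18.5, 37.5]); the cylinder at (3, 14) is not intersected at this z (z outside [23.5, 28]); the cylinder at (1.5, 5) does not reach this height (z outside [19, 28]); Taking the union: only the r=3 cylinder is present, so the union is just that shape — area = 27.00 mm². So its area = 27.00 mm². Layer 238 (z = 23.8): the cylinder: section is a regular 12-gon, circumradius r=3 (area = (12/2)·3.000²·sin(360°/12) = 27.00 mm²); the cube at (4.5, 6.5) is present — its section is the full 19×24.5 rectangle (area 465.50 mm²); the r=11.5 cylinder at (3, 14) gives a regular 12-gon of circumradius 11.5 (constant along its height) (area = (12/2)·11.500²·sin(360°/12) = 396.75 mm²); the cylinder at (1.5, 5): section is a regular 12-gon, circumradius r=11 (area = (12/2)·11.000²·sin(360°/12) = 363.00 mm²); Combining (union): the regions partially overlap — summed areas 1252.25 mm² minus the doubly-counted overlap 360.52 mm² gives 891.73 mm² — area = 891.73 mm². So its area = 891.73 mm². Layer 238 is larger (891.73 vs 27.00 mm²).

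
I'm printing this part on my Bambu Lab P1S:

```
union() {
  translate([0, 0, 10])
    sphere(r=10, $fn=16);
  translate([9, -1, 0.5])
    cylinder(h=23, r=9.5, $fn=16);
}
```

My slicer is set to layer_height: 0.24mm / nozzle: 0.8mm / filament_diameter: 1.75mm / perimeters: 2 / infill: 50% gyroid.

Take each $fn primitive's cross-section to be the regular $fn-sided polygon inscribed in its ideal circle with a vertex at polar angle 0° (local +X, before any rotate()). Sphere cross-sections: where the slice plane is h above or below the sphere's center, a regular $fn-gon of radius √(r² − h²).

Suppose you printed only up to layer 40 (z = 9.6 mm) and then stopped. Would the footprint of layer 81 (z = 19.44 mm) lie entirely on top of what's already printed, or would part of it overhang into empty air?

Compare the two slices. At z = 9.6: the r=10 sphere slices to a regular 16-gon of circumradius 9.992 (√(r²−h²) with h=0.4 from center) (area = (16/2)·9.992²·sin(360°/16) = 305.66 mm²); the r=9.5 cylinder at (9, -1) gives a regular 16-gon of circumradius 9.5 (constant along its height) (area = (16/2)·9.500²·sin(360°/16) = 276.30 mm²); Taking the union: the regions partially overlap — summed areas 581.95 mm² minus the doubly-counted overlap 123.13 mm² gives 458.82 mm² — area = 458.82 mm². At z = 19.44: the r=10 sphere contributes a regular 16-gon of circumradius √(10²−9.44²) = 3.299 (area = (16/2)·3.299²·sin(360°/16) = 33.33 mm²); the cylinder at (9, -1): section is a regular 16-gon, circumradius r=9.5 (area = (16/2)·9.500²·sin(360°/16) = 276.30 mm²); Taking the union: the regions partially overlap — summed areas 309.63 mm² minus the doubly-counted overlap 17.53 mm² gives 292.09 mm² — area = 292.09 mm². Checking containment: the cross-section at z = 19.44 is a subset of the cross-section at z = 9.6.

entirely on top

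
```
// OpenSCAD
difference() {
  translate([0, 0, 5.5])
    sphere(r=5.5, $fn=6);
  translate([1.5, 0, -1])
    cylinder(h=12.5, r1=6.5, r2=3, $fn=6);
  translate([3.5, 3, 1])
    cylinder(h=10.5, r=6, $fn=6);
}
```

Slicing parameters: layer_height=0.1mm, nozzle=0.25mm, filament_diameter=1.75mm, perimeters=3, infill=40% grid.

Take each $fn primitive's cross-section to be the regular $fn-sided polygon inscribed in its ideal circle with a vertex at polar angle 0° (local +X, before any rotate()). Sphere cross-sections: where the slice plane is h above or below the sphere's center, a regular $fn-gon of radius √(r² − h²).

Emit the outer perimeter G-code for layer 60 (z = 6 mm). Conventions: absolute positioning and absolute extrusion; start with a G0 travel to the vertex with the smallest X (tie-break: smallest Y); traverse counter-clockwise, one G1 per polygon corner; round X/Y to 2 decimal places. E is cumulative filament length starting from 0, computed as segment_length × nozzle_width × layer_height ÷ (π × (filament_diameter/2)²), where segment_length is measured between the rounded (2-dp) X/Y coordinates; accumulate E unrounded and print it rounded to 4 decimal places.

At z = 6 mm: the r=5.5 sphere slices to a regular 6-gon of circumradius 5.477 (√(r²−h²) with h=0.5 from center); the cone at (1.5, 0): at t=0.560 of its height the radius interpolates to r₁+(r₂−r₁)t = 4.540, giving a regular 6-gon of that circumradius; the cylinder at (3.5, 3): section is a regular 6-gon, circumradius r=6; Taking the first minus the rest: starting from the r=5.5 sphere, the cone at (1.5, 0) partially overlaps it — only the 49.13 mm² overlap (of its 53.55 mm²) is removed, clipping the outline; the r=6 cylinder at (3.5, 3) partially overlaps it — only the 5.54 mm² overlap (of its 93.53 mm²) is removed, clipping the outline — 1 connected region. The outline is a single polygon with 10 vertices. Extrusion per mm of travel: 0.25 × 0.1 / (π × 0.875²) = 0.010394. Accumulating E over each segment gives final E = 0.3390.

G0 X-5.48 Y0.00 Z6.00
G1 X-2.74 Y-4.74 E0.0569
G1 X2.74 Y-4.74 E0.1139
G1 X3.21 Y-3.93 E0.1236
G1 X-0.77 Y-3.93 E0.1650
G1 X-3.04 Y0.00 E0.2121
G1 X-1.90 Y1.97 E0.2358
G1 X-2.50 Y3.00 E0.2482
G1 X-1.49 Y4.74 E0.2691
G1 X-2.74 Y4.74 E0.2821
G1 X-5.48 Y0.00 E0.3390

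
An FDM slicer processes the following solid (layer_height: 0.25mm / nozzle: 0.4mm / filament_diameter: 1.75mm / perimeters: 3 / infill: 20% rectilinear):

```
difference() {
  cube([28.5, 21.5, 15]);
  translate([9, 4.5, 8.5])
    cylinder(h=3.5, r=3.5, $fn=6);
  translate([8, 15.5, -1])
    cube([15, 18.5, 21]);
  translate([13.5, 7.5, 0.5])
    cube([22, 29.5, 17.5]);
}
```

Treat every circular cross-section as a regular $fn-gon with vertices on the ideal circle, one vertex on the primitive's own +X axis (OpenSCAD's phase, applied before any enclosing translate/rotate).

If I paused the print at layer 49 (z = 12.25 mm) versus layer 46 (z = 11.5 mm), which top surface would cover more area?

layer 49 (z = 12.25 mm)

Layer 49 (z = 12.25): the 28.5×21.5 cube contributes its full rectangle (area 612.75 mm²); the cylinder at (9, 4.5) is not intersected at this z (z outside [8.5, 12]); the 15×18.5 cube at (8, 15.5) contributes its full rectangle (area 277.50 mm²); the cube at (13.5, 7.5) is present — its section is the full 22×29.5 rectangle (area 649.00 mm²); Subtracting the remaining from the first: starting from the 28.5×21.5 cube (612.75 mm²), the 15×18.5 cube at (8, 15.5) partially overlaps it — only the 90.00 mm² overlap (of its 277.50 mm²) is removed, clipping the outline; the 22×29.5 cube at (13.5, 7.5) partially overlaps it — only the 153.00 mm² overlap (of its 649.00 mm²) is removed, clipping the outline — area = 369.75 mm². So its area = 369.75 mm². Layer 46 (z = 11.5): the 28.5×21.5 cube contributes its full rectangle (area 612.75 mm²); the r=3.5 cylinder at (9, 4.5) gives a regular 6-gon of circumradius 3.5 (constant along its height) (area = (6/2)·3.500²·sin(360°/6) = 31.83 mm²); the cube at (8, 15.5) is present — its section is the full 15×18.5 rectangle (area 277.50 mm²); the 22×29.5 cube at (13.5, 7.5) contributes its full rectangle (area 649.00 mm²); Subtracting the remaining from the first: starting from the 28.5×21.5 cube (612.75 mm²), the r=3.5 cylinder at (9, 4.5) lies wholly inside it (removes its full 31.83 mm² and its 21.00 mm outline becomes a hole wall); the 15×18.5 cube at (8, 15.5) partially overlaps it — only the 90.00 mm² overlap (of its 277.50 mm²) is removed, clipping the outline; the 22×29.5 cube at (13.5, 7.5) partially overlaps it — only the 153.00 mm² overlap (of its 649.00 mm²) is removed, clipping the outline — area = 337.92 mm². So its area = 337.92 mm². Layer 49 is larger (369.75 vs 337.92 mm²).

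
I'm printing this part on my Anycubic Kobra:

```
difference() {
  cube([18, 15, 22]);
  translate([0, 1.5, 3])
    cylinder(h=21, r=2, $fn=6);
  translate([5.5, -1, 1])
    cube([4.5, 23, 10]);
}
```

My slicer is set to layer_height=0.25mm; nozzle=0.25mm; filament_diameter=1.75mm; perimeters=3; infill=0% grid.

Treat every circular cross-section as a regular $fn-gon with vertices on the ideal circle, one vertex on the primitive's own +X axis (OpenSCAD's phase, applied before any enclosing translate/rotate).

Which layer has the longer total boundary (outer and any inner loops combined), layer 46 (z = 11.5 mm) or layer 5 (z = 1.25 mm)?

Layer 46 (z = 11.5): the 18×15 cube contributes its full rectangle (perimeter 66.00 mm); the cylinder at (0, 1.5): section is a regular 6-gon, circumradius r=2 (perimeter = 2·6·2.000·sin(180°/6) = 12.00 mm); the cube at (5.5, -1) is absent (z outside [1, 11]); Subtracting the remaining from the first: starting from the 18×15 cube, the r=2 cylinder at (0, 1.5) partially overlaps it — only the 4.95 mm² overlap (of its 10.39 mm²) is removed, clipping the outline — boundary = 66.37 mm. So its perimeter = 66.37 mm. Layer 5 (z = 1.25): the cube is present — its section is the full 18×15 rectangle (perimeter 66.00 mm); the cylinder at (0, 1.5) is not intersected at this z (z outside [3, 24]); the 4.5×23 cube at (5.5, -1) contributes its full rectangle (perimeter 55.00 mm); After the difference (first − rest): starting from the 18×15 cube, the 4.5×23 cube at (5.5, -1) partially overlaps it — only the 67.50 mm² overlap (of its 103.50 mm²) is removed, clipping the outline — boundary = 87.00 mm. So its perimeter = 87.00 mm. Layer 5 is larger (87.00 vs 66.37 mm).

layer 5 (z = 1.25 mm)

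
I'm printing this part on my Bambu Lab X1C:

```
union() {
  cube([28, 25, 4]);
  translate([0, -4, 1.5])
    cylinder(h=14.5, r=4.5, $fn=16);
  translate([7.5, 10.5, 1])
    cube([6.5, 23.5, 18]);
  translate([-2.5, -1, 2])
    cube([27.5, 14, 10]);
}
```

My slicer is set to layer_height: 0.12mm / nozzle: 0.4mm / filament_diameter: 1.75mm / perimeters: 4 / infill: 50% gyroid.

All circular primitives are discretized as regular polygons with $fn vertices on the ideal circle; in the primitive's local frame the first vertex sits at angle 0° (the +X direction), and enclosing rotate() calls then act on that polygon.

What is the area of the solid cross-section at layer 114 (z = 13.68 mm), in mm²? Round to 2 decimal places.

At z = 13.68 mm: the cube is not intersected at this z (z outside [0, 4]); the r=4.5 cylinder at (0, -4) contributes a regular 16-gon of circumradius 4.5 (area = (16/2)·4.500²·sin(360°/16) = 61.99 mm²); the cube at (7.5, 10.5) is present — its section is the full 6.5×23.5 rectangle (area 152.75 mm²); the cube at (-2.5, -1) does not reach this height (z outside [2, 12]); Taking the union: the 2 present regions are separate (no shared area or edge), so areas and boundary lengths simply add and each stays a separate island — area = 214.74 mm². Overall, the cross-section has 2 separate islands. Net area = 214.74 mm².

214.74 mm²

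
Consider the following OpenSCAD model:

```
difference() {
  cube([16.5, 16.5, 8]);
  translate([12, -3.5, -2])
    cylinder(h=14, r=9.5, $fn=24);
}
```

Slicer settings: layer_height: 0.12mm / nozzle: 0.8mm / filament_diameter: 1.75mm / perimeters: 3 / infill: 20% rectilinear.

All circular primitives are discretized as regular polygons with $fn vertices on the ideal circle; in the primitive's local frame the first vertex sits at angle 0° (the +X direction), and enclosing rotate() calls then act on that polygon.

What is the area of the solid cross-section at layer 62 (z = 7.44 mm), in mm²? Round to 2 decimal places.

At z = 7.44 mm: the cube (footprint 16.5×16.5) is included at this height (area 272.25 mm²); the r=9.5 cylinder at (12, -3.5) contributes a regular 24-gon of circumradius 9.5 (area = (24/2)·9.500²·sin(360°/24) = 280.30 mm²); Subtracting the remaining from the first: starting from the 16.5×16.5 cube (272.25 mm²), the r=9.5 cylinder at (12, -3.5) partially overlaps it — only the 62.86 mm² overlap (of its 280.30 mm²) is removed, clipping the outline — area = 209.39 mm². Overall, the cross-section is a single solid region. Net area = 209.39 mm².

209.39 mm²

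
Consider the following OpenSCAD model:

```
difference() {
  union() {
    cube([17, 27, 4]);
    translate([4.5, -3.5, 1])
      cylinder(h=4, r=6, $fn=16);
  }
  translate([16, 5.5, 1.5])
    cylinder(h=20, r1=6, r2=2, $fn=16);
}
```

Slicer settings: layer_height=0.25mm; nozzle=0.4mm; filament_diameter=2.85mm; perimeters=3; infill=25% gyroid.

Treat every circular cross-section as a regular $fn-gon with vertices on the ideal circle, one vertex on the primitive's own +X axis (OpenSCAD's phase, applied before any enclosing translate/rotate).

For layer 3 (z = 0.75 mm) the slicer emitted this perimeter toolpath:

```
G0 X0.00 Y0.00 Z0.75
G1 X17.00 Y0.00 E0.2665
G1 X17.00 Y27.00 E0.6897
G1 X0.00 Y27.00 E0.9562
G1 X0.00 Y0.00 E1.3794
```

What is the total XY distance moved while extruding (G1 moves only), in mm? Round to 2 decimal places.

88.00 mm

Sum the Euclidean lengths of each G1 segment: total = 88.00 mm.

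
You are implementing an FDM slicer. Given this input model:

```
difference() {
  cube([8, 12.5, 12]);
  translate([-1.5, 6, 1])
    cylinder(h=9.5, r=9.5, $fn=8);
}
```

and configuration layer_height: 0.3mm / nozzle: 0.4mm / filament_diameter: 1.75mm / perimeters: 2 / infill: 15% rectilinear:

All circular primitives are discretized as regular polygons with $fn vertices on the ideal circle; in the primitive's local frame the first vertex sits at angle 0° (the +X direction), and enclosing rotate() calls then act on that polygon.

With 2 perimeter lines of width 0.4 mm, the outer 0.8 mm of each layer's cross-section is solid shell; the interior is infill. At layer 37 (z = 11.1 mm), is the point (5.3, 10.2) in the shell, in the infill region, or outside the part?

At z = 11.1 mm: the cube is present — its section is the full 8×12.5 rectangle; the cylinder at (-1.5, 6) is absent (z outside [1, 10.5]); Taking the first minus the rest: none of the subtracted shapes is present at this height, so the 8×12.5 cube is unchanged — 1 connected region. Overall, the cross-section is a single solid region. The nearest boundary edge runs (8.00, 12.50)→(0.00, 12.50); distance from the point to it = 2.30 mm. The point is inside the cross-section and 2.30 mm from the nearest boundary — more than the 0.8 mm shell width (2 × 0.4), so it's in the infill interior.

infill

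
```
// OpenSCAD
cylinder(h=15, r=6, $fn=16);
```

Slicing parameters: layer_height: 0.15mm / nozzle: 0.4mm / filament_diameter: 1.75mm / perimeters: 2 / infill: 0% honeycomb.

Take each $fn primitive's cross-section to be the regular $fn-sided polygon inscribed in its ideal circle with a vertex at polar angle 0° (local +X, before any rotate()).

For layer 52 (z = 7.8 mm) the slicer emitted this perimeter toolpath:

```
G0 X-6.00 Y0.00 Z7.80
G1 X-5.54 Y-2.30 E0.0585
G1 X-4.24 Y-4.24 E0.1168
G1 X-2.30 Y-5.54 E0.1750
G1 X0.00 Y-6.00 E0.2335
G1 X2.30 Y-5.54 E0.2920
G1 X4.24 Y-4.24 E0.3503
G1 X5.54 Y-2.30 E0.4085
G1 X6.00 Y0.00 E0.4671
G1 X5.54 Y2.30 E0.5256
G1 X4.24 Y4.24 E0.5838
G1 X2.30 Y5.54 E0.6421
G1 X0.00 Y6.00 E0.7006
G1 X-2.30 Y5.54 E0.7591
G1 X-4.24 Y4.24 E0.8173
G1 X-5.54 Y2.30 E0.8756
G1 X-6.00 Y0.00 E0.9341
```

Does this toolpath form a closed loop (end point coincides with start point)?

Start point (G0): (-6.00, 0.00). End point (last G1): the path returns to the start — closed.

yes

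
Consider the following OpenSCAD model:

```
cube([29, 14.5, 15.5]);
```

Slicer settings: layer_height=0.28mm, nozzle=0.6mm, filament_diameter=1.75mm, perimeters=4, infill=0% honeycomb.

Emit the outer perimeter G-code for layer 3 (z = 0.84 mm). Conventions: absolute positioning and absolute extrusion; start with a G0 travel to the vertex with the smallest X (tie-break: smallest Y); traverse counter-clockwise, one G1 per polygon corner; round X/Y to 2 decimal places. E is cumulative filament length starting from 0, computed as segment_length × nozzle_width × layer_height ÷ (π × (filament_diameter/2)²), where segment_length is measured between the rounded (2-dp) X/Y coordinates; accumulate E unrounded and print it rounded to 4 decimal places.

G0 X0.00 Y0.00 Z0.84
G1 X29.00 Y0.00 E2.0255
G1 X29.00 Y14.50 E3.0383
G1 X0.00 Y14.50 E5.0639
G1 X0.00 Y0.00 E6.0766

At z = 0.84 mm: the cube (footprint 29×14.5) is included at this height. The outline is a single polygon with 4 vertices. Extrusion per mm of travel: 0.6 × 0.28 / (π × 0.875²) = 0.069846. Accumulating E over each segment gives final E = 6.0766.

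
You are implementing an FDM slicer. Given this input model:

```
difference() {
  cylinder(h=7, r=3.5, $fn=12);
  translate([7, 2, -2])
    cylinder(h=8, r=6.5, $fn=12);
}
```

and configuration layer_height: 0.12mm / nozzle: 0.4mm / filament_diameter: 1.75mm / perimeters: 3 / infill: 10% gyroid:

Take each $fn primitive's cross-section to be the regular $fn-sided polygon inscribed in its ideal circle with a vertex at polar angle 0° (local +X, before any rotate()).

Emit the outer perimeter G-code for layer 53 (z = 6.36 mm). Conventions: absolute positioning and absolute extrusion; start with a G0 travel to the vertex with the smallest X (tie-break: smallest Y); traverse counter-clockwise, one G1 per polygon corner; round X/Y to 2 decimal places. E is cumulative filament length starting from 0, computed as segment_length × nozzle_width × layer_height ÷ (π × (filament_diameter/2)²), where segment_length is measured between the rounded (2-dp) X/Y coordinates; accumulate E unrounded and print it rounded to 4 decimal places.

At z = 6.36 mm: the cylinder: section is a regular 12-gon, circumradius r=3.5; the cylinder at (7, 2) is absent (z outside [-2, 6]); Taking the first minus the rest: none of the subtracted shapes is present at this height, so the r=3.5 cylinder is unchanged — 1 connected region. The outline is a single polygon with 12 vertices. Extrusion per mm of travel: 0.4 × 0.12 / (π × 0.875²) = 0.019956. Accumulating E over each segment gives final E = 0.4338.

G0 X-3.50 Y0.00 Z6.36
G1 X-3.03 Y-1.75 E0.0362
G1 X-1.75 Y-3.03 E0.0723
G1 X0.00 Y-3.50 E0.1084
G1 X1.75 Y-3.03 E0.1446
G1 X3.03 Y-1.75 E0.1807
G1 X3.50 Y0.00 E0.2169
G1 X3.03 Y1.75 E0.2531
G1 X1.75 Y3.03 E0.2892
G1 X0.00 Y3.50 E0.3253
G1 X-1.75 Y3.03 E0.3615
G1 X-3.03 Y1.75 E0.3976
G1 X-3.50 Y0.00 E0.4338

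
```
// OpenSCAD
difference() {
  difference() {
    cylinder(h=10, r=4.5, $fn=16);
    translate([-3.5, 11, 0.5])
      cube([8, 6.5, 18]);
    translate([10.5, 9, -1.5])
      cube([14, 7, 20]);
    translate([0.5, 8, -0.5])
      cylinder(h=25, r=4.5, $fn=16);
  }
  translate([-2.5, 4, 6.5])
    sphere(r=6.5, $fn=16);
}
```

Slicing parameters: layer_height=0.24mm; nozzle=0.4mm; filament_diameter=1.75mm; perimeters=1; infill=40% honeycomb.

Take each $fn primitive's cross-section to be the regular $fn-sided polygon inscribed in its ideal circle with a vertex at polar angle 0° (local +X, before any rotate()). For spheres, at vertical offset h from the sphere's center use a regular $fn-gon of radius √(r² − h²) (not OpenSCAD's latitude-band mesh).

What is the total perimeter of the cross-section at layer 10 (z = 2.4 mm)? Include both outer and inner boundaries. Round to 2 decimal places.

At z = 2.4 mm: the r=4.5 cylinder gives a regular 16-gon of circumradius 4.5 (constant along its height) (perimeter = 2·16·4.500·sin(180°/16) = 28.09 mm); the cube at (-3.5, 11) (footprint 8×6.5) is included at this height (perimeter 29.00 mm); the cube at (10.5, 9) is present — its section is the full 14×7 rectangle (perimeter 42.00 mm); the r=4.5 cylinder at (0.5, 8) gives a regular 16-gon of circumradius 4.5 (constant along its height) (perimeter = 2·16·4.500·sin(180°/16) = 28.09 mm); Subtracting the remaining from the first: starting from the r=4.5 cylinder, the 8×6.5 cube at (-3.5, 11) misses the remaining region (no effect); the 14×7 cube at (10.5, 9) misses the remaining region (no effect); the r=4.5 cylinder at (0.5, 8) partially overlaps it — only the 2.26 mm² overlap (of its 61.99 mm²) is removed, clipping the outline — boundary = 28.09 mm; the sphere at (-2.5, 4): section is a regular 16-gon, circumradius = √(r²−h²) = √(6.5²−4.1²) = 5.044 (perimeter = 2·16·5.044·sin(180°/16) = 31.49 mm); After the difference (first − rest): starting from that combined region, the r=6.5 sphere at (-2.5, 4) partially overlaps it — only the 24.84 mm² overlap (of its 77.88 mm²) is removed, clipping the outline — boundary = 27.14 mm. Overall, the cross-section is a single solid region. Total boundary length (outer) = 27.14 mm.

27.14 mm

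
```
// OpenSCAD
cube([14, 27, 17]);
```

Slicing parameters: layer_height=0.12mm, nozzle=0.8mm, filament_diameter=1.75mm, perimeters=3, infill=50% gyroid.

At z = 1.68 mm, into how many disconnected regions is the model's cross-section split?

1

At z = 1.68 mm: the cube (footprint 14×27) is included at this height. The result has 1 disconnected region.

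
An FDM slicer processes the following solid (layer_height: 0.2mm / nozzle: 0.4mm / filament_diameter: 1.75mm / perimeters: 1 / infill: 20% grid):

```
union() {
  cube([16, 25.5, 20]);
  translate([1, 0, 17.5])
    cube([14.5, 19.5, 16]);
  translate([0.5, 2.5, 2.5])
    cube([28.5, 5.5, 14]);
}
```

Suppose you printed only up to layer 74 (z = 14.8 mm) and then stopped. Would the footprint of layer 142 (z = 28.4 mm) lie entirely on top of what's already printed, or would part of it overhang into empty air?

entirely on top

Compare the two slices. At z = 14.8: the 16×25.5 cube contributes its full rectangle (area 408.00 mm²); the cube at (1, 0) does not reach this height (z outside [17.5, 33.5]); the 28.5×5.5 cube at (0.5, 2.5) contributes its full rectangle (area 156.75 mm²); Combining (union): the regions partially overlap — summed areas 564.75 mm² minus the doubly-counted overlap 85.25 mm² gives 479.50 mm² — area = 479.50 mm². At z = 28.4: the cube does not reach this height (z outside [0, 20]); the 14.5×19.5 cube at (1, 0) contributes its full rectangle (area 282.75 mm²); the cube at (0.5, 2.5) is absent (z outside [2.5, 16.5]); Taking the union: only the 14.5×19.5 cube at (1, 0) is present, so the union is just that shape — area = 282.75 mm². Checking containment: the cross-section at z = 28.4 is a subset of the cross-section at z = 14.8.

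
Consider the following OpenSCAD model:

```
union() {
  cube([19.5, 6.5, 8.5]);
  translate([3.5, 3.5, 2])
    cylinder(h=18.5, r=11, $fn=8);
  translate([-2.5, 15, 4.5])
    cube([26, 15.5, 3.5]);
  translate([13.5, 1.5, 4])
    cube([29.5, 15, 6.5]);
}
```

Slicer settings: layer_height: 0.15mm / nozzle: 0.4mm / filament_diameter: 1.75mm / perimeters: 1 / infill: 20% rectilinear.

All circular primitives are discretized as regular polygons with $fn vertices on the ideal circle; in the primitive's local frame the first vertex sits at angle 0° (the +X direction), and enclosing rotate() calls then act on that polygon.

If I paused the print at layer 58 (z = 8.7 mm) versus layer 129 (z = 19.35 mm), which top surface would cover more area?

Layer 58 (z = 8.7): the cube is not intersected at this z (z outside [0, 8.5]); the cylinder at (3.5, 3.5): section is a regular 8-gon, circumradius r=11 (area = (8/2)·11.000²·sin(360°/8) = 342.24 mm²); the cube at (-2.5, 15) is absent (z outside [4.5, 8]); the cube at (13.5, 1.5) is present — its section is the full 29.5×15 rectangle (area 442.50 mm²); Combining (union): the regions partially overlap — summed areas 784.74 mm² minus the doubly-counted overlap 2.38 mm² gives 782.36 mm² — area = 782.36 mm². So its area = 782.36 mm². Layer 129 (z = 19.35): the cube is not intersected at this z (z outside [0, 8.5]); the cylinder at (3.5, 3.5): section is a regular 8-gon, circumradius r=11 (area = (8/2)·11.000²·sin(360°/8) = 342.24 mm²); the cube at (-2.5, 15) does not reach this height (z outside [4.5, 8]); the cube at (13.5, 1.5) does not reach this height (z outside [4, 10.5]); Taking the union: only the r=11 cylinder at (3.5, 3.5) is present, so the union is just that shape — area = 342.24 mm². So its area = 342.24 mm². Layer 58 is larger (782.36 vs 342.24 mm²).

layer 58 (z = 8.7 mm)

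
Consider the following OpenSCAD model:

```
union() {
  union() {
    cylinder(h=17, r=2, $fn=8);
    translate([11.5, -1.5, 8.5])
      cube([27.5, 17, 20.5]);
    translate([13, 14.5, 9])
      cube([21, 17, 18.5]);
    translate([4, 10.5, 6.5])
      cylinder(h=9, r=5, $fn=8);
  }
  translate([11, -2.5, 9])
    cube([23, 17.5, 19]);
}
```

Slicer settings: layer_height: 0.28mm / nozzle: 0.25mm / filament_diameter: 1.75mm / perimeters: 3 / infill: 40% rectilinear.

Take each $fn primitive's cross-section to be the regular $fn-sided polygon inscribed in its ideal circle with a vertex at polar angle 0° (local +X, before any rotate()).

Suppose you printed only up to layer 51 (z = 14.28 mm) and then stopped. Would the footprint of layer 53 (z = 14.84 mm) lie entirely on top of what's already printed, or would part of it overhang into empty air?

Compare the two slices. At z = 14.28: the r=2 cylinder contributes a regular 8-gon of circumradius 2 (area = (8/2)·2.000²·sin(360°/8) = 11.31 mm²); the cube at (11.5, -1.5) (footprint 27.5×17) is included at this height (area 467.50 mm²); the cube at (13, 14.5) is present — its section is the full 21×17 rectangle (area 357.00 mm²); the r=5 cylinder at (4, 10.5) contributes a regular 8-gon of circumradius 5 (area = (8/2)·5.000²·sin(360°/8) = 70.71 mm²); Combining (union): the regions partially overlap — summed areas 906.52 mm² minus the doubly-counted overlap 21.00 mm² gives 885.52 mm² — area = 885.52 mm²; the cube at (11, -2.5) is present — its section is the full 23×17.5 rectangle (area 402.50 mm²); Combining (union): the regions partially overlap — summed areas 1288.02 mm² minus the doubly-counted overlap 371.25 mm² gives 916.77 mm² — area = 916.77 mm². At z = 14.84: the r=2 cylinder contributes a regular 8-gon of circumradius 2 (area = (8/2)·2.000²·sin(360°/8) = 11.31 mm²); the cube at (11.5, -1.5) is present — its section is the full 27.5×17 rectangle (area 467.50 mm²); the cube at (13, 14.5) (footprint 21×17) is included at this height (area 357.00 mm²); the cylinder at (4, 10.5): section is a regular 8-gon, circumradius r=5 (area = (8/2)·5.000²·sin(360°/8) = 70.71 mm²); Combining (union): the regions partially overlap — summed areas 906.52 mm² minus the doubly-counted overlap 21.00 mm² gives 885.52 mm² — area = 885.52 mm²; the cube at (11, -2.5) is present — its section is the full 23×17.5 rectangle (area 402.50 mm²); Merging all regions: the regions partially overlap — summed areas 1288.02 mm² minus the doubly-counted overlap 371.25 mm² gives 916.77 mm² — area = 916.77 mm². Checking containment: the cross-section at z = 14.84 is a subset of the cross-section at z = 14.28.

entirely on top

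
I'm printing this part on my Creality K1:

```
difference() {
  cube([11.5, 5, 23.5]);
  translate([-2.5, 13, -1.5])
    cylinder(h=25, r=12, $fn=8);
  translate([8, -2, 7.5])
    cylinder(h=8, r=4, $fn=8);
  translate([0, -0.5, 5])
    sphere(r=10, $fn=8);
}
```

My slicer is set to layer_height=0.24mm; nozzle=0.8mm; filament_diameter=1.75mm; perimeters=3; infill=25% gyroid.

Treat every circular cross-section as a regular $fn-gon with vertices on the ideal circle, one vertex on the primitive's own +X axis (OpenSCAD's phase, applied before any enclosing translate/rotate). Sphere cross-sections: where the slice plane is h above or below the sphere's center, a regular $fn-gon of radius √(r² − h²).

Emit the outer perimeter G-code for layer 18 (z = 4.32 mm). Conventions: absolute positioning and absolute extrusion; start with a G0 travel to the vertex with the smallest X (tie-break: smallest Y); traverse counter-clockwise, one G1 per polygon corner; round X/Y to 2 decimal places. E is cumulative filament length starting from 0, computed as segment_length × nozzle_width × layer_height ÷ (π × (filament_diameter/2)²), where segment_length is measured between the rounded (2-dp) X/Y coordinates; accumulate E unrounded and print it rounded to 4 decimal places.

At z = 4.32 mm: the 11.5×5 cube contributes its full rectangle; the r=12 cylinder at (-2.5, 13) contributes a regular 8-gon of circumradius 12; the cylinder at (8, -2) does not reach this height (z outside [7.5, 15.5]); the sphere at (0, -0.5): section is a regular 8-gon, circumradius = √(r²−h²) = √(10²−0.68²) = 9.977; Subtracting the remaining from the first: starting from the 11.5×5 cube, the r=12 cylinder at (-2.5, 13) partially overlaps it — only the 10.37 mm² overlap (of its 407.29 mm²) is removed, clipping the outline; the r=10 sphere at (0, -0.5) partially overlaps it — only the 33.30 mm² overlap (of its 281.53 mm²) is removed, clipping the outline — 1 connected region. The outline is a single polygon with 4 vertices. Extrusion per mm of travel: 0.8 × 0.24 / (π × 0.875²) = 0.079824. Accumulating E over each segment gives final E = 1.2725.

G0 X7.70 Y5.00 Z4.32
G1 X9.77 Y0.00 E0.4320
G1 X11.50 Y0.00 E0.5701
G1 X11.50 Y5.00 E0.9692
G1 X7.70 Y5.00 E1.2725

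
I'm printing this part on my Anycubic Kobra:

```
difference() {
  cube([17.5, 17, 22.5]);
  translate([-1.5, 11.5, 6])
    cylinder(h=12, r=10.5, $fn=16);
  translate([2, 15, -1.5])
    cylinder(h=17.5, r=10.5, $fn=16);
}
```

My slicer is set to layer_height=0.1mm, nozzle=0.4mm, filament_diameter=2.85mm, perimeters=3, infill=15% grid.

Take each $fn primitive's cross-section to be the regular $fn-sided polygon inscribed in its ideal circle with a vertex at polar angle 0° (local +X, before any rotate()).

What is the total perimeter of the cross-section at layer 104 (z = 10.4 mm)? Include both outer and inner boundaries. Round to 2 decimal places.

63.14 mm

At z = 10.4 mm: the cube is present — its section is the full 17.5×17 rectangle (perimeter 69.00 mm); the r=10.5 cylinder at (-1.5, 11.5) gives a regular 16-gon of circumradius 10.5 (constant along its height) (perimeter = 2·16·10.500·sin(180°/16) = 65.55 mm); the r=10.5 cylinder at (2, 15) gives a regular 16-gon of circumradius 10.5 (constant along its height) (perimeter = 2·16·10.500·sin(180°/16) = 65.55 mm); Subtracting the remaining from the first: starting from the 17.5×17 cube, the r=10.5 cylinder at (-1.5, 11.5) partially overlaps it — only the 114.83 mm² overlap (of its 337.53 mm²) is removed, clipping the outline; the r=10.5 cylinder at (2, 15) partially overlaps it — only the 30.25 mm² overlap (of its 337.53 mm²) is removed, clipping the outline — boundary = 63.14 mm. Overall, the cross-section is a single solid region. Total boundary length (outer) = 63.14 mm.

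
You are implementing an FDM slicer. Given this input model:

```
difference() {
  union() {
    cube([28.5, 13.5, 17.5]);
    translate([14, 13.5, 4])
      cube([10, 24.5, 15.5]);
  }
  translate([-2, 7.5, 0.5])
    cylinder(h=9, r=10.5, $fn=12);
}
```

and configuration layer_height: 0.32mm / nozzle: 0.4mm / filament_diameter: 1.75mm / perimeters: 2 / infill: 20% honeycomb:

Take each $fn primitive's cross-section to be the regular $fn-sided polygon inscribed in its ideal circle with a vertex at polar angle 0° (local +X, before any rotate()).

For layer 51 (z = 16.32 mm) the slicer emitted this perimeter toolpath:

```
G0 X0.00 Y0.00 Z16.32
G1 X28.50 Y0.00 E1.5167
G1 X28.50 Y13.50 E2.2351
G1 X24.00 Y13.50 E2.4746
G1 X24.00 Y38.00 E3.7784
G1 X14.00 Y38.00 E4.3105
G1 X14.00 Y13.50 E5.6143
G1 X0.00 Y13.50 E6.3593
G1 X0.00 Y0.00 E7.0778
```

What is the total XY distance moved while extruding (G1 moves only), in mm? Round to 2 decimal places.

133.00 mm

Sum the Euclidean lengths of each G1 segment: total = 133.00 mm.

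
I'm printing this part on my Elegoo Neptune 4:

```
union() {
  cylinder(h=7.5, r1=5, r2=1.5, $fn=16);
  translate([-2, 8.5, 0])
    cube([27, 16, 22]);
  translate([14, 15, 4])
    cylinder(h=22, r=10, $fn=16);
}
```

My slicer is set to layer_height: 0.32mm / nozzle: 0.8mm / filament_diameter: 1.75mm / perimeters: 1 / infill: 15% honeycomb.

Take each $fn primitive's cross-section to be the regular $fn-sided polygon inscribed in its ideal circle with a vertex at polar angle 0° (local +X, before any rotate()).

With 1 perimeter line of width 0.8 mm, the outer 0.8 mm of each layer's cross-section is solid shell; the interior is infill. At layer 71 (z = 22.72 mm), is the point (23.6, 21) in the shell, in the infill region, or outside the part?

At z = 22.72 mm: the cone does not reach this height (z outside [0, 7.5]); the cube at (-2, 8.5) does not reach this height (z outside [0, 22]); the r=10 cylinder at (14, 15) gives a regular 16-gon of circumradius 10 (constant along its height); Taking the union: only the r=10 cylinder at (14, 15) is present, so the union is just that shape — 1 connected region. Overall, the cross-section is a single solid region. The nearest boundary edge runs (23.24, 18.83)→(21.07, 22.07); distance from the point to it = 1.51 mm. The point is not inside any of the regions above, so it lies outside the cross-section (1.51 mm from the nearest boundary).

outside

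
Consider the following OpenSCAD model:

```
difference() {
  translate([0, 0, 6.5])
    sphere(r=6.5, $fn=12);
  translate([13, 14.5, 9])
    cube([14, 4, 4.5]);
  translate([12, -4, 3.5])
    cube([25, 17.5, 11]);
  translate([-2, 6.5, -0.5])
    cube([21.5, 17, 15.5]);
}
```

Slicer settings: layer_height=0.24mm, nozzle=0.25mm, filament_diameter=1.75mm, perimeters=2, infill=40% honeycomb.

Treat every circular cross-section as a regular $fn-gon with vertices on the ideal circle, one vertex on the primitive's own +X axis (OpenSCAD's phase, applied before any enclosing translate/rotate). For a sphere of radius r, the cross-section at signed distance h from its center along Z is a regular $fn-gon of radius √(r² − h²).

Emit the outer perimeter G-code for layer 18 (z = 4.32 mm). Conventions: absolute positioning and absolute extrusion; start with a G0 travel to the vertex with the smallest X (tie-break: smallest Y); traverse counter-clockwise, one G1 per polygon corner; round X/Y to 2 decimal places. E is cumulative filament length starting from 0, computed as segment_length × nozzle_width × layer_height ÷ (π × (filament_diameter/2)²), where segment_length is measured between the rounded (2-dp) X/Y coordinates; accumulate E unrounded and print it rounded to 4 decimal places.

G0 X-6.12 Y0.00 Z4.32
G1 X-5.30 Y-3.06 E0.0790
G1 X-3.06 Y-5.30 E0.1580
G1 X0.00 Y-6.12 E0.2371
G1 X3.06 Y-5.30 E0.3161
G1 X5.30 Y-3.06 E0.3951
G1 X6.12 Y0.00 E0.4741
G1 X5.30 Y3.06 E0.5532
G1 X3.06 Y5.30 E0.6322
G1 X0.00 Y6.12 E0.7112
G1 X-3.06 Y5.30 E0.7902
G1 X-5.30 Y3.06 E0.8693
G1 X-6.12 Y0.00 E0.9483

At z = 4.32 mm: the r=6.5 sphere slices to a regular 12-gon of circumradius 6.124 (√(r²−h²) with h=2.18 from center); the cube at (13, 14.5) is not intersected at this z (z outside [9, 13.5]); the 25×17.5 cube at (12, -4) contributes its full rectangle; the cube at (-2, 6.5) is present — its section is the full 21.5×17 rectangle; After the difference (first − rest): starting from the r=6.5 sphere, the 25×17.5 cube at (12, -4) misses the remaining region (no effect); the 21.5×17 cube at (-2, 6.5) misses the remaining region (no effect) — 1 connected region. The outline is a single polygon with 12 vertices. Extrusion per mm of travel: 0.25 × 0.24 / (π × 0.875²) = 0.024945. Accumulating E over each segment gives final E = 0.9483.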